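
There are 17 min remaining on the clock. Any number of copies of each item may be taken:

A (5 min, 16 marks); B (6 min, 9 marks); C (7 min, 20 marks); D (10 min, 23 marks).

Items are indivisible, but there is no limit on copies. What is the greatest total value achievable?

Best value-per-unit is A at 16/5; filling with it alone gives 3×16 = 48.
Optimal mix: 2×A + 1×C → time 17, value 52.

52 marks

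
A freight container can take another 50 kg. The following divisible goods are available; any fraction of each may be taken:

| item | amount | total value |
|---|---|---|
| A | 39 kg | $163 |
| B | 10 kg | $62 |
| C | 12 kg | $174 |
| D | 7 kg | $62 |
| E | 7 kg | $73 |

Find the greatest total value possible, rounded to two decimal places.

429.51

Take in order of value per unit:
- C (174/12 per unit): all 12 → value 174, running total 174.00
- E (73/7 per unit): all 7 → value 73, running total 247.00
- D (62/7 per unit): all 7 → value 62, running total 309.00
- B (62/10 per unit): all 10 → value 62, running total 371.00
- A (163/39 per unit): 14 of 39 → value 14×163/39 = 58.5128, running total 429.51
Total 429.51.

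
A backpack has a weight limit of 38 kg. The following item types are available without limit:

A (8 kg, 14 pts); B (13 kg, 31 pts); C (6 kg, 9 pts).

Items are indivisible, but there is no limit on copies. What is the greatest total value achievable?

80 pts

Best value-per-unit is B at 31/13; filling with it alone gives 2×31 = 62.
Optimal mix: 2×B + 2×C → weight 38, value 80.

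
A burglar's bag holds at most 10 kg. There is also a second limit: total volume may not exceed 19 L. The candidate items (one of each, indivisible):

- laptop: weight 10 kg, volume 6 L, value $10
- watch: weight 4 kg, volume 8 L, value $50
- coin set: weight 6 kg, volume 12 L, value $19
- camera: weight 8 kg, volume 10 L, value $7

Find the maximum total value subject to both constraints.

Feasible sets respecting both limits:
- watch: weight 4, volume 8, value 50
- coin set: weight 6, volume 12, value 19
- laptop: weight 10, volume 6, value 10
Best: $50.

$50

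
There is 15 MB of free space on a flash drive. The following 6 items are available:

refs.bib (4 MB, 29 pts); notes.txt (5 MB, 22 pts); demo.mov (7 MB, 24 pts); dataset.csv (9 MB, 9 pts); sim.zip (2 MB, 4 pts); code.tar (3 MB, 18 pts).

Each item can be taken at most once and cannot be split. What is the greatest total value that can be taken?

73 pts

Check high-value combinations within 15 MB:
- refs.bib+notes.txt+sim.zip+code.tar: size 4+5+2+3=14, value 29+22+4+18=73
- refs.bib+demo.mov+code.tar: size 4+7+3=14, value 29+24+18=71
- refs.bib+notes.txt+code.tar: size 4+5+3=12, value 29+22+18=69
- notes.txt+demo.mov+code.tar: size 5+7+3=15, value 22+24+18=64
- refs.bib+demo.mov+sim.zip: size 4+7+2=13, value 29+24+4=57
Best: 73 pts.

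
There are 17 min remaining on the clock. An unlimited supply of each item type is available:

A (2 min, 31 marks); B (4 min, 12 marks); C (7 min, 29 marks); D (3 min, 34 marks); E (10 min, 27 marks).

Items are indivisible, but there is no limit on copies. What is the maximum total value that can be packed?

251 marks

Best value-per-unit is A at 31/2; filling with it alone gives 8×31 = 248.
Optimal mix: 7×A + 1×D → time 17, value 251.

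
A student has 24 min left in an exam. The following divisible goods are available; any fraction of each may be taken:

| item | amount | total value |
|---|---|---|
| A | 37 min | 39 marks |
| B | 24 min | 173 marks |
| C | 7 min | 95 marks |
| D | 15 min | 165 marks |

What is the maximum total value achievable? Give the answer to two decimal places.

274.42

Take in order of value per unit:
- C (95/7 per unit): all 7 → value 95, running total 95.00
- D (165/15 per unit): all 15 → value 165, running total 260.00
- B (173/24 per unit): 2 of 24 → value 2×173/24 = 14.4167, running total 274.42
Total 274.42.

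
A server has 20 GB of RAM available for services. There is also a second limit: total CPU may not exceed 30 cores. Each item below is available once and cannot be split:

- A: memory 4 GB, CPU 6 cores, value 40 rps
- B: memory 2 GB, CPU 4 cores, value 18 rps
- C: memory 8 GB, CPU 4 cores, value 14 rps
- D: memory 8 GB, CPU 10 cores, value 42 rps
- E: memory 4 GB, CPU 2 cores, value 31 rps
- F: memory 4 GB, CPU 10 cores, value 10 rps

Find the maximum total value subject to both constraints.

Feasible sets respecting both limits:
- A+B+D+E: memory 18, CPU 22, value 131
- A+D+E+F: memory 20, CPU 28, value 123
- A+D+E: memory 16, CPU 18, value 113
- A+B+D+F: memory 18, CPU 30, value 110
Best: 131 rps.

131 rps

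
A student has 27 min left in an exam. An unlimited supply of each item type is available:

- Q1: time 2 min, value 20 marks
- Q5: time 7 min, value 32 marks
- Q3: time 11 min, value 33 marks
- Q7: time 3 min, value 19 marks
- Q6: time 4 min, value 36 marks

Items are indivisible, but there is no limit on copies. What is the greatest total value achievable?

260 marks

Best value-per-unit is Q1 at 20/2, and filling with it alone uses time 13×2=26. No mix of the others beats 13×20 = 260.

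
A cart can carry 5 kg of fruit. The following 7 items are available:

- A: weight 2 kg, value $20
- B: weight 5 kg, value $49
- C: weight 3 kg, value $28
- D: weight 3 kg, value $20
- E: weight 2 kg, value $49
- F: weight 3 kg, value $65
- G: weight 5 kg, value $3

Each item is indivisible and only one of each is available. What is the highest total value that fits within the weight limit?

Check high-value combinations within 5 kg:
- E+F: weight 2+3=5, value 49+65=114
- A+F: weight 2+3=5, value 20+65=85
- C+E: weight 3+2=5, value 28+49=77
Best: $114.

$114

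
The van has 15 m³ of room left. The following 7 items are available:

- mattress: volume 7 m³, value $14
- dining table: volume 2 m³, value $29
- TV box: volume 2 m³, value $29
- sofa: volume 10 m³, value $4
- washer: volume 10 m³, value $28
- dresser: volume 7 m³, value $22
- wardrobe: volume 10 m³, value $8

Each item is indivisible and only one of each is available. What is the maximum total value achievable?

Check high-value combinations within 15 m³:
- dining table+TV box+washer: volume 2+2+10=14, value 29+29+28=86
- dining table+TV box+dresser: volume 2+2+7=11, value 29+29+22=80
- mattress+dining table+TV box: volume 7+2+2=11, value 14+29+29=72
- dining table+TV box+wardrobe: volume 2+2+10=14, value 29+29+8=66
- dining table+TV box+sofa: volume 2+2+10=14, value 29+29+4=62
Best: $86.

$86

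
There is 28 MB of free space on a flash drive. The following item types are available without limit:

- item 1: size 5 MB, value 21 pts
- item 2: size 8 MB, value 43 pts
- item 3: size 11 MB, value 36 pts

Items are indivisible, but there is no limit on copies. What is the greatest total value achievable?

Best value-per-unit is item 2 at 43/8, and filling with it alone uses size 3×8=24. No mix of the others beats 3×43 = 129.

129 pts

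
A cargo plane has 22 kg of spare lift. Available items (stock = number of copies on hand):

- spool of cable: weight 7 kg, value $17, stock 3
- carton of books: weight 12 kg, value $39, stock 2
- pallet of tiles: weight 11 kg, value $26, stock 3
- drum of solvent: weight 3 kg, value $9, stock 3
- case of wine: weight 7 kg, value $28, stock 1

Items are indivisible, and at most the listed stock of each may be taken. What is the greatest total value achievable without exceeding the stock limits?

Top feasible selections:
- 1×carton of books + 1×drum of solvent + 1×case of wine: weight 22, value 76
- 1×carton of books + 1×case of wine: weight 19, value 67
- 1×carton of books + 3×drum of solvent: weight 21, value 66
Best: $76.

$76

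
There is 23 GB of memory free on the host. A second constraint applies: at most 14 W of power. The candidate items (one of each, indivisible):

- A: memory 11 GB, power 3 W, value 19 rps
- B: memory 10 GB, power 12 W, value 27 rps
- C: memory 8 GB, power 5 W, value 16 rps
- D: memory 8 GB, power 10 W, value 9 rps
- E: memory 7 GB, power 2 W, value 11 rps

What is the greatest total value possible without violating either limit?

Feasible sets respecting both limits:
- B+E: memory 17, power 14, value 38
- A+C: memory 19, power 8, value 35
- A+E: memory 18, power 5, value 30
Best: 38 rps.

38 rps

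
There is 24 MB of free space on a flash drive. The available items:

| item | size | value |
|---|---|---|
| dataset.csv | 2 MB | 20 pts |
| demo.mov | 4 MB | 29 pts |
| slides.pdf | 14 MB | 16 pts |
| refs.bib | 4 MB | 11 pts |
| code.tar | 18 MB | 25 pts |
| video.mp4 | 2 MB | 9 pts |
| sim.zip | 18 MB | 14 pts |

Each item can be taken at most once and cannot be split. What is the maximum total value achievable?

76 pts

Check high-value combinations within 24 MB:
- dataset.csv+demo.mov+slides.pdf+refs.bib: size 2+4+14+4=24, value 20+29+16+11=76
- dataset.csv+demo.mov+slides.pdf+video.mp4: size 2+4+14+2=22, value 20+29+16+9=74
- dataset.csv+demo.mov+code.tar: size 2+4+18=24, value 20+29+25=74
- dataset.csv+demo.mov+refs.bib+video.mp4: size 2+4+4+2=12, value 20+29+11+9=69
- dataset.csv+demo.mov+slides.pdf: size 2+4+14=20, value 20+29+16=65
Best: 76 pts.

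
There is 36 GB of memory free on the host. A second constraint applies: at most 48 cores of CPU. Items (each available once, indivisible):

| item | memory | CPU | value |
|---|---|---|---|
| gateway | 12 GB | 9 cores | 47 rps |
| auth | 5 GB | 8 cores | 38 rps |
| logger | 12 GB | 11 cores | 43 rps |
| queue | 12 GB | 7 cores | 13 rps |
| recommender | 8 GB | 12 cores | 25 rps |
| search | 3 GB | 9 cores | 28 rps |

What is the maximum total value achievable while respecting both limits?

156 rps

Feasible sets respecting both limits:
- gateway+auth+logger+search: memory 32, CPU 37, value 156
- gateway+logger+recommender+search: memory 35, CPU 41, value 143
- gateway+auth+recommender+search: memory 28, CPU 38, value 138
- auth+logger+recommender+search: memory 28, CPU 40, value 134
Best: 156 rps.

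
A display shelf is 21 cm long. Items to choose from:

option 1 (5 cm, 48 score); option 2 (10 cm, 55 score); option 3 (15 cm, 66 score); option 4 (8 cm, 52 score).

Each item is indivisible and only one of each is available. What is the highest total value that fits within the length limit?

This is a 0/1 knapsack; check combinations near the capacity.
- option 1+option 3: length 5+15=20, value 48+66=114
- option 2+option 4: length 10+8=18, value 55+52=107
- option 1+option 2: length 5+10=15, value 48+55=103
Best: 114 score.

114 score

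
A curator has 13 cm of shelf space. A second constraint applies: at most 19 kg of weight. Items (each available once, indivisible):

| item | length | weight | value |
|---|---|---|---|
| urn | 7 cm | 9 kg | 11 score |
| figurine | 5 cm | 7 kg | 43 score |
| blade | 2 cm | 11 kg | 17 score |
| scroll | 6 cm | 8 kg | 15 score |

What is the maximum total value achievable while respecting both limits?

Feasible sets respecting both limits:
- figurine+blade: length 7, weight 18, value 60
- figurine+scroll: length 11, weight 15, value 58
- urn+figurine: length 12, weight 16, value 54
Best: 60 score.

60 score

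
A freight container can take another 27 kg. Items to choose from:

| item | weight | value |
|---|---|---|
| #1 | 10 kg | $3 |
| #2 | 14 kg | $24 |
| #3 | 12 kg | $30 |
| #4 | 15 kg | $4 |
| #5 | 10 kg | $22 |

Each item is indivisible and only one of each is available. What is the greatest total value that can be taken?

Check high-value combinations within 27 kg:
- #2+#3: weight 14+12=26, value 24+30=54
- #3+#5: weight 12+10=22, value 30+22=52
- #2+#5: weight 14+10=24, value 24+22=46
Best: $54.

$54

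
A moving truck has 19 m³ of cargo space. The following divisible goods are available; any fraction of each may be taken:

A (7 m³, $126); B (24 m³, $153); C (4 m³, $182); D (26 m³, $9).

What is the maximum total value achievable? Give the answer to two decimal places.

Take in order of value per unit:
- C (182/4 per unit): all 4 → value 182, running total 182.00
- A (126/7 per unit): all 7 → value 126, running total 308.00
- B (153/24 per unit): 8 of 24 → value 8×153/24 = 51.0000, running total 359.00
Total 359.00.

359.00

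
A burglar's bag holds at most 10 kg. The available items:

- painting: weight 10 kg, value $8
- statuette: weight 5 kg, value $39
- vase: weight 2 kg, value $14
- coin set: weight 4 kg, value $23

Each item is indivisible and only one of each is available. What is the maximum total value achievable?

This is a 0/1 knapsack; check combinations near the capacity.
- statuette+coin set: weight 5+4=9, value 39+23=62
- statuette+vase: weight 5+2=7, value 39+14=53
- statuette: weight 5, value 39
- vase+coin set: weight 2+4=6, value 14+23=37
Best: $62.

$62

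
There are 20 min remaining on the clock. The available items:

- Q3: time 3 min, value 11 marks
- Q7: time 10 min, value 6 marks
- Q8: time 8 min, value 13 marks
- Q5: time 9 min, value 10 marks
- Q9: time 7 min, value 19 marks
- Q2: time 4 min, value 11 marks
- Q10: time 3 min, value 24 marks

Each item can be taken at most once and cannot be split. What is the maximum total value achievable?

Check high-value combinations within 20 min:
- Q3+Q9+Q2+Q10: time 3+7+4+3=17, value 11+19+11+24=65
- Q3+Q8+Q2+Q10: time 3+8+4+3=18, value 11+13+11+24=59
- Q8+Q9+Q10: time 8+7+3=18, value 13+19+24=56
- Q3+Q5+Q2+Q10: time 3+9+4+3=19, value 11+10+11+24=56
- Q3+Q9+Q10: time 3+7+3=13, value 11+19+24=54
Best: 65 marks.

65 marks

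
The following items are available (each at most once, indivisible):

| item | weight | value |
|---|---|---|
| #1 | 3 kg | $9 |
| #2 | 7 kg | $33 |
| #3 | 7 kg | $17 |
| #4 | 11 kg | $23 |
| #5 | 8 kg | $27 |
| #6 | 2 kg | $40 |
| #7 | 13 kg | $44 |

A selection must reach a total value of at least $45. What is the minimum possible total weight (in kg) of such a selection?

Subsets with value ≥ 45, sorted by total weight:
- #1+#6: weight 5, value 49
- #2+#6: weight 9, value 73
- #3+#6: weight 9, value 57
Minimum weight: 5 kg.

5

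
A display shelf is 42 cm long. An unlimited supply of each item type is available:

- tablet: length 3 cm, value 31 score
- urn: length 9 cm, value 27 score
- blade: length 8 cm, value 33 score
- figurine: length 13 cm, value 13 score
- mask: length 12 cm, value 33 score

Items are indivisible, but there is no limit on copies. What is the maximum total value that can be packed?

434 score

Best value-per-unit is tablet at 31/3, and filling with it alone uses length 14×3=42. No mix of the others beats 14×31 = 434.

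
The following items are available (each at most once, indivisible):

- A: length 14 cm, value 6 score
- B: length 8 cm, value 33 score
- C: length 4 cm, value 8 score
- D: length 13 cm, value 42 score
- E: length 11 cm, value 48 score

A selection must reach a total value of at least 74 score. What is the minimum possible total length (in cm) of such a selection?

Subsets with value ≥ 74, sorted by total length:
- B+E: length 19, value 81
- B+D: length 21, value 75
- B+C+E: length 23, value 89
- D+E: length 24, value 90
Minimum length: 19 cm.

19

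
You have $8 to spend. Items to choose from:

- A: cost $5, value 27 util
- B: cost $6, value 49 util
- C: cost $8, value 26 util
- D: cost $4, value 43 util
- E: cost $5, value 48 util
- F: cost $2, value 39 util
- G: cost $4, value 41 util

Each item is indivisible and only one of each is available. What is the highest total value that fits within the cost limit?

88 util

Check high-value combinations within $8:
- B+F: cost 6+2=8, value 49+39=88
- E+F: cost 5+2=7, value 48+39=87
- D+G: cost 4+4=8, value 43+41=84
- D+F: cost 4+2=6, value 43+39=82
- F+G: cost 2+4=6, value 39+41=80
Best: 88 util.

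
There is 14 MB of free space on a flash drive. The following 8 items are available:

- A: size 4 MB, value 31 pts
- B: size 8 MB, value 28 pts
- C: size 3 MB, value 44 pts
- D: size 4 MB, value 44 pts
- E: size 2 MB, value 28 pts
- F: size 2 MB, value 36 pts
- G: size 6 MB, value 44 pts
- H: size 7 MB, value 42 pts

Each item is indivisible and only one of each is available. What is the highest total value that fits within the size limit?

Check high-value combinations within 14 MB:
- A+C+D+F: size 4+3+4+2=13, value 31+44+44+36=155
- C+D+E+F: size 3+4+2+2=11, value 44+44+28+36=152
- C+E+F+G: size 3+2+2+6=13, value 44+28+36+44=152
Best: 155 pts.

155 pts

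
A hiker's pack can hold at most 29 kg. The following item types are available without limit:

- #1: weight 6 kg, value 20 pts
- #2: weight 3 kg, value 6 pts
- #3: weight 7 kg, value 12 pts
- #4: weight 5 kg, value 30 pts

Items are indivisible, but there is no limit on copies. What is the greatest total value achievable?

Best value-per-unit is #4 at 30/5; filling with it alone gives 5×30 = 150.
Optimal mix: 1×#2 + 5×#4 → weight 28, value 156.

156 pts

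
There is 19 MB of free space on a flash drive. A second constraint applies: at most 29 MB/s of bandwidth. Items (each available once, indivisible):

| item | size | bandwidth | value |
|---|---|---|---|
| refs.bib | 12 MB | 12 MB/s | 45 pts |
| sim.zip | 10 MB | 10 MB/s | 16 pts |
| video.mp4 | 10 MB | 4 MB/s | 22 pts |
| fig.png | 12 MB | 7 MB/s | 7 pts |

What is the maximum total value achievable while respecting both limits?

45 pts

Feasible sets respecting both limits:
- refs.bib: size 12, bandwidth 12, value 45
- video.mp4: size 10, bandwidth 4, value 22
- sim.zip: size 10, bandwidth 10, value 16
Best: 45 pts.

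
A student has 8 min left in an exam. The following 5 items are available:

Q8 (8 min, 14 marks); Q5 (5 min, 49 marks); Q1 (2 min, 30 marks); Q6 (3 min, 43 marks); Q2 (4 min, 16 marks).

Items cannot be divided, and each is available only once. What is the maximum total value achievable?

Check high-value combinations within 8 min:
- Q5+Q6: time 5+3=8, value 49+43=92
- Q5+Q1: time 5+2=7, value 49+30=79
- Q1+Q6: time 2+3=5, value 30+43=73
Best: 92 marks.

92 marks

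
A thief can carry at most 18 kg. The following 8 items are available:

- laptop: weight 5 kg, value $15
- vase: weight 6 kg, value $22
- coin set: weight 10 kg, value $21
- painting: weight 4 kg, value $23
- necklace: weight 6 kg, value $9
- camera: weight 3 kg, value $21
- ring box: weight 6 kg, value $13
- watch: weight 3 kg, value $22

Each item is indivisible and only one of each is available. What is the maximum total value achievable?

$88

Check high-value combinations within 18 kg:
- vase+painting+camera+watch: weight 6+4+3+3=16, value 22+23+21+22=88
- laptop+vase+painting+watch: weight 5+6+4+3=18, value 15+22+23+22=82
- laptop+painting+camera+watch: weight 5+4+3+3=15, value 15+23+21+22=81
- laptop+vase+painting+camera: weight 5+6+4+3=18, value 15+22+23+21=81
Best: $88.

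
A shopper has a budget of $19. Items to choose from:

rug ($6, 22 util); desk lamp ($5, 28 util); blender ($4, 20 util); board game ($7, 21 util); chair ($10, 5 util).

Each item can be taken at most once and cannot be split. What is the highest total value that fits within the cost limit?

Check high-value combinations within $19:
- rug+desk lamp+board game: cost 6+5+7=18, value 22+28+21=71
- rug+desk lamp+blender: cost 6+5+4=15, value 22+28+20=70
- desk lamp+blender+board game: cost 5+4+7=16, value 28+20+21=69
Best: 71 util.

71 util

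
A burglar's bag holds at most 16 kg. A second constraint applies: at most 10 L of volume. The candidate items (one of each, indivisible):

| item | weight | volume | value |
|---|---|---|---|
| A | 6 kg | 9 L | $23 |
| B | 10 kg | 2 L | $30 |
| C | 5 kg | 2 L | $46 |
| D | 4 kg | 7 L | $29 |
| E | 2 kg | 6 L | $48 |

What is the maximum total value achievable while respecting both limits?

Feasible sets respecting both limits:
- C+E: weight 7, volume 8, value 94
- B+E: weight 12, volume 8, value 78
- B+C: weight 15, volume 4, value 76
Best: $94.

$94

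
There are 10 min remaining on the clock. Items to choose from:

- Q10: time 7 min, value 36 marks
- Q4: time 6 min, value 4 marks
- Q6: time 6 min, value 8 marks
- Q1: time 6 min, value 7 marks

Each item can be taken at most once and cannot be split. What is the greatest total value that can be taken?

Check high-value combinations within 10 min:
- Q10: time 7, value 36
- Q6: time 6, value 8
- Q1: time 6, value 7
Best: 36 marks.

36 marks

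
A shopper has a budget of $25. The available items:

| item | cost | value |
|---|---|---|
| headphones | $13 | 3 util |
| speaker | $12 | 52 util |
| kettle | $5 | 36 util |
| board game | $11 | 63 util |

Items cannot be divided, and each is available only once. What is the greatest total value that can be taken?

This is a 0/1 knapsack; check combinations near the capacity.
- speaker+board game: cost 12+11=23, value 52+63=115
- kettle+board game: cost 5+11=16, value 36+63=99
- speaker+kettle: cost 12+5=17, value 52+36=88
- headphones+board game: cost 13+11=24, value 3+63=66
Best: 115 util.

115 util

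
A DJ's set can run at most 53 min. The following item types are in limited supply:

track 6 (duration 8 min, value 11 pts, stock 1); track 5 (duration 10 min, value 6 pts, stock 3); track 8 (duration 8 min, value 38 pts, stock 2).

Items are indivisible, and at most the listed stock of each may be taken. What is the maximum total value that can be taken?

Best selections within duration 53 and stock limits:
- 1×track 6 + 2×track 5 + 2×track 8: duration 44, value 99
- 3×track 5 + 2×track 8: duration 46, value 94
- 1×track 6 + 1×track 5 + 2×track 8: duration 34, value 93
Best: 99 pts.

99 pts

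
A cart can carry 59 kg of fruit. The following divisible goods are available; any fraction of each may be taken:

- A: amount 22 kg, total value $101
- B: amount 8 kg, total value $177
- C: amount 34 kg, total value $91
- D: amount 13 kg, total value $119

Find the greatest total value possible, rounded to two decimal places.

439.82

Take in order of value per unit:
- B (177/8 per unit): all 8 → value 177, running total 177.00
- D (119/13 per unit): all 13 → value 119, running total 296.00
- A (101/22 per unit): all 22 → value 101, running total 397.00
- C (91/34 per unit): 16 of 34 → value 16×91/34 = 42.8235, running total 439.82
Total 439.82.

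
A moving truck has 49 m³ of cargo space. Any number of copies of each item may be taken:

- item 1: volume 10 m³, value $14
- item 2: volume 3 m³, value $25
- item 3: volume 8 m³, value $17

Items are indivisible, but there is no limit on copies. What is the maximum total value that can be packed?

$400

Best value-per-unit is item 2 at 25/3, and filling with it alone uses volume 16×3=48. No mix of the others beats 16×25 = 400.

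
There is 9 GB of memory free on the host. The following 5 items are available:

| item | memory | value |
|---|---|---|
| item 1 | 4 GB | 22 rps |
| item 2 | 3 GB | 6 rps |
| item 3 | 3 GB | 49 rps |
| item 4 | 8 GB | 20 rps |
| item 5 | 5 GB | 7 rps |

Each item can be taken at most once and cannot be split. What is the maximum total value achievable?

Check high-value combinations within 9 GB:
- item 1+item 3: memory 4+3=7, value 22+49=71
- item 3+item 5: memory 3+5=8, value 49+7=56
- item 2+item 3: memory 3+3=6, value 6+49=55
- item 3: memory 3, value 49
Best: 71 rps.

71 rps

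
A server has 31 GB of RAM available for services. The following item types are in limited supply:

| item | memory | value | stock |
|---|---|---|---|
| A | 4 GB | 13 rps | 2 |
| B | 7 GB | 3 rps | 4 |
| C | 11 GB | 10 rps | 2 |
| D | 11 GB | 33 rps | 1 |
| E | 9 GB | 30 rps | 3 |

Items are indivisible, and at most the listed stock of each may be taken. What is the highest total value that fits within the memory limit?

103 rps

Top feasible selections:
- 1×A + 3×E: memory 31, value 103
- 1×D + 2×E: memory 29, value 93
- 3×E: memory 27, value 90
Best: 103 rps.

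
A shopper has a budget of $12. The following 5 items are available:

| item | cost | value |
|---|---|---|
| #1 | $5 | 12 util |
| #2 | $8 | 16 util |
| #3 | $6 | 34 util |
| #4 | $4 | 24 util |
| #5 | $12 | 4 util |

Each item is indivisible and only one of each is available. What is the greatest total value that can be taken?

58 util

Check high-value combinations within $12:
- #3+#4: cost 6+4=10, value 34+24=58
- #1+#3: cost 5+6=11, value 12+34=46
- #2+#4: cost 8+4=12, value 16+24=40
Best: 58 util.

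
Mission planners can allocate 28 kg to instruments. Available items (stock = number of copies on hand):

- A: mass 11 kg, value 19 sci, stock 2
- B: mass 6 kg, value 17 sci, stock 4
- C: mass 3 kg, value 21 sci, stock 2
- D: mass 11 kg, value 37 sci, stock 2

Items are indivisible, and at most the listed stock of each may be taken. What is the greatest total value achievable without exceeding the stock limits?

Top feasible selections:
- 2×C + 2×D: mass 28, value 116
- 1×A + 2×C + 1×D: mass 28, value 98
- 1×B + 2×C + 1×D: mass 23, value 96
- 1×C + 2×D: mass 25, value 95
Best: 116 sci.

116 sci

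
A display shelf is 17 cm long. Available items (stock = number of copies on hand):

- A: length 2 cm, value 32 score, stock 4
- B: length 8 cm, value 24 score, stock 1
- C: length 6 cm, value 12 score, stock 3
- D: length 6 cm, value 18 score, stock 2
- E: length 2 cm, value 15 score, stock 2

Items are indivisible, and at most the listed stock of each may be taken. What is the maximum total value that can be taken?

Best selections within length 17 and stock limits:
- 4×A + 1×D + 1×E: length 16, value 161
- 4×A + 2×E: length 12, value 158
- 4×A + 1×C + 1×E: length 16, value 155
- 4×A + 1×B: length 16, value 152
Best: 161 score.

161 score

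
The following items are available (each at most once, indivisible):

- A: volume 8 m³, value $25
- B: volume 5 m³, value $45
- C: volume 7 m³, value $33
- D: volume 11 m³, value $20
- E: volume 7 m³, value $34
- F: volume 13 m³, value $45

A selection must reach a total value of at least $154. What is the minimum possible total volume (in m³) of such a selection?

Subsets with value ≥ 154, sorted by total volume:
- B+C+E+F: volume 32, value 157
- A+B+C+D+E: volume 38, value 157
- A+B+C+E+F: volume 40, value 182
Minimum volume: 32 m³.

32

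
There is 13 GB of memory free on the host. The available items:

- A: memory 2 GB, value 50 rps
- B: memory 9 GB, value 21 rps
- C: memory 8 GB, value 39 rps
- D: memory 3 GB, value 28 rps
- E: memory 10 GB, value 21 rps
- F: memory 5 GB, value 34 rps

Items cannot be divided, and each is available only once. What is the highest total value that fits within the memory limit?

117 rps

Check high-value combinations within 13 GB:
- A+C+D: memory 2+8+3=13, value 50+39+28=117
- A+D+F: memory 2+3+5=10, value 50+28+34=112
- A+C: memory 2+8=10, value 50+39=89
- A+F: memory 2+5=7, value 50+34=84
- A+D: memory 2+3=5, value 50+28=78
Best: 117 rps.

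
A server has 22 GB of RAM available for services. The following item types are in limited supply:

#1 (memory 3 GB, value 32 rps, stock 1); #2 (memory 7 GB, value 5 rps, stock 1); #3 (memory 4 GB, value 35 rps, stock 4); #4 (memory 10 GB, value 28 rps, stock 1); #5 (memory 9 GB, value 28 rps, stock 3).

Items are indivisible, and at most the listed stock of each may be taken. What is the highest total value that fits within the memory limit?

172 rps

Best selections within memory 22 and stock limits:
- 1×#1 + 4×#3: memory 19, value 172
- 1×#1 + 1×#2 + 3×#3: memory 22, value 142
- 4×#3: memory 16, value 140
- 1×#1 + 3×#3: memory 15, value 137
Best: 172 rps.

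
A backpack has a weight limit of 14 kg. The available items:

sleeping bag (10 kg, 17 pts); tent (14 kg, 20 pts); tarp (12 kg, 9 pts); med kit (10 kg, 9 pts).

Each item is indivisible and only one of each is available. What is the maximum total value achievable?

20 pts

This is a 0/1 knapsack; check combinations near the capacity.
- tent: weight 14, value 20
- sleeping bag: weight 10, value 17
- med kit: weight 10, value 9
- tarp: weight 12, value 9
Best: 20 pts.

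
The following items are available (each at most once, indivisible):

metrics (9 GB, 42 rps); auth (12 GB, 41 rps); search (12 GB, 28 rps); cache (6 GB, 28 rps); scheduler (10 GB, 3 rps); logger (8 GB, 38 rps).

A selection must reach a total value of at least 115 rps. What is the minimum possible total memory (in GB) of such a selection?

Subsets with value ≥ 115, sorted by total memory:
- metrics+auth+logger: memory 29, value 121
- metrics+auth+cache+logger: memory 35, value 149
- metrics+search+cache+logger: memory 35, value 136
- auth+search+cache+logger: memory 38, value 135
Minimum memory: 29 GB.

29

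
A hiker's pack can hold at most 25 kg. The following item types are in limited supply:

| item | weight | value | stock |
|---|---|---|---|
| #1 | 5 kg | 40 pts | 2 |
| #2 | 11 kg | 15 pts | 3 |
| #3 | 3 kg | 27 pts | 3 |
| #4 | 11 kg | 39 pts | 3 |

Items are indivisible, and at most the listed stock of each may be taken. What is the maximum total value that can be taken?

Best selections within weight 25 and stock limits:
- 2×#1 + 3×#3: weight 19, value 161
- 1×#1 + 3×#3 + 1×#4: weight 25, value 160
Best: 161 pts.

161 pts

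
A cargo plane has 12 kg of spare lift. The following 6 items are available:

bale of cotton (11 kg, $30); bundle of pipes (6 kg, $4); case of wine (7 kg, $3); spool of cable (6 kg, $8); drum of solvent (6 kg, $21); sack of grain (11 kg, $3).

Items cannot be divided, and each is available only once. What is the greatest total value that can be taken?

$30

Check high-value combinations within 12 kg:
- bale of cotton: weight 11, value 30
- spool of cable+drum of solvent: weight 6+6=12, value 8+21=29
- bundle of pipes+drum of solvent: weight 6+6=12, value 4+21=25
- drum of solvent: weight 6, value 21
Best: $30.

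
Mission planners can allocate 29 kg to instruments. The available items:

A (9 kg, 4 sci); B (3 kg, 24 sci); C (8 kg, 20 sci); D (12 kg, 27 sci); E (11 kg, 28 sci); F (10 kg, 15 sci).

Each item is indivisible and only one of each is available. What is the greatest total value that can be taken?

79 sci

Check high-value combinations within 29 kg:
- B+D+E: mass 3+12+11=26, value 24+27+28=79
- B+C+E: mass 3+8+11=22, value 24+20+28=72
- B+C+D: mass 3+8+12=23, value 24+20+27=71
Best: 79 sci.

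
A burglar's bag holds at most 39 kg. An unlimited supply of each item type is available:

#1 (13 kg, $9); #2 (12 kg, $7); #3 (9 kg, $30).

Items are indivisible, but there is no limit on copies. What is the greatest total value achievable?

$120

Best value-per-unit is #3 at 30/9, and filling with it alone uses weight 4×9=36. No mix of the others beats 4×30 = 120.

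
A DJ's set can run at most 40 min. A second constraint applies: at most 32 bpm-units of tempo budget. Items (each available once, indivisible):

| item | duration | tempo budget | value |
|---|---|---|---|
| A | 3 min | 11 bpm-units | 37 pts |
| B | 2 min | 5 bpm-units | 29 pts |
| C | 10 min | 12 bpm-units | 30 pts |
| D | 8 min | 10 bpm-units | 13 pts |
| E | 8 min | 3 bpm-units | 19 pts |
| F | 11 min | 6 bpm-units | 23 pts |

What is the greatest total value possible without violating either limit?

Feasible sets respecting both limits:
- A+B+C+E: duration 23, tempo budget 31, value 115
- A+C+E+F: duration 32, tempo budget 32, value 109
- A+B+E+F: duration 24, tempo budget 25, value 108
- A+B+D+F: duration 24, tempo budget 32, value 102
Best: 115 pts.

115 pts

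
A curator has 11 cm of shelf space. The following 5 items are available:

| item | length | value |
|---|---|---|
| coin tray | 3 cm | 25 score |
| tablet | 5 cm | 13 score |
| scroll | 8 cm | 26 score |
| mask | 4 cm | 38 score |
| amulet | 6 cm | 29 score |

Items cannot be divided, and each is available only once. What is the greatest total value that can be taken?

Check high-value combinations within 11 cm:
- mask+amulet: length 4+6=10, value 38+29=67
- coin tray+mask: length 3+4=7, value 25+38=63
- coin tray+amulet: length 3+6=9, value 25+29=54
Best: 67 score.

67 score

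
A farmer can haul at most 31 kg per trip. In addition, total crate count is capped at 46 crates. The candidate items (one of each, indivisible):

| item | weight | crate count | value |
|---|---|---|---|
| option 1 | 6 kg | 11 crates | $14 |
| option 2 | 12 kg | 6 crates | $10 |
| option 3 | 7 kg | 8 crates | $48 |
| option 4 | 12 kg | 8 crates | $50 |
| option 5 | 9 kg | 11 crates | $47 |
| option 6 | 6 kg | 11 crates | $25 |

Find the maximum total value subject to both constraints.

$145

Feasible sets respecting both limits:
- option 3+option 4+option 5: weight 28, crate count 27, value 145
- option 1+option 3+option 4+option 6: weight 31, crate count 38, value 137
- option 1+option 3+option 5+option 6: weight 28, crate count 41, value 134
- option 3+option 4+option 6: weight 25, crate count 27, value 123
Best: $145.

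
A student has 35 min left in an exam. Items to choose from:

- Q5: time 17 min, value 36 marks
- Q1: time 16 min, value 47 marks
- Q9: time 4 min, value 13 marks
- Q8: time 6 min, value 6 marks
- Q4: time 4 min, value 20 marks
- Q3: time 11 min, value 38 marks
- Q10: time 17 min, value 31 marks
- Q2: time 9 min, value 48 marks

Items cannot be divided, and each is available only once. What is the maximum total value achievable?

128 marks

This is a 0/1 knapsack; check combinations near the capacity.
- Q1+Q9+Q4+Q2: time 16+4+4+9=33, value 47+13+20+48=128
- Q9+Q8+Q4+Q3+Q2: time 4+6+4+11+9=34, value 13+6+20+38+48=125
- Q1+Q8+Q4+Q2: time 16+6+4+9=35, value 47+6+20+48=121
- Q9+Q4+Q3+Q2: time 4+4+11+9=28, value 13+20+38+48=119
- Q1+Q9+Q4+Q3: time 16+4+4+11=35, value 47+13+20+38=118
Best: 128 marks.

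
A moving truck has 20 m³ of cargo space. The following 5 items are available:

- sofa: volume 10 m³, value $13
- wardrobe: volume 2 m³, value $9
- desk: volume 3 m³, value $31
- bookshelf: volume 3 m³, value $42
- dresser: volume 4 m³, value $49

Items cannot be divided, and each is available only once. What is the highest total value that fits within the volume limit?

$135

Check high-value combinations within 20 m³:
- sofa+desk+bookshelf+dresser: volume 10+3+3+4=20, value 13+31+42+49=135
- wardrobe+desk+bookshelf+dresser: volume 2+3+3+4=12, value 9+31+42+49=131
- desk+bookshelf+dresser: volume 3+3+4=10, value 31+42+49=122
- sofa+wardrobe+bookshelf+dresser: volume 10+2+3+4=19, value 13+9+42+49=113
- sofa+bookshelf+dresser: volume 10+3+4=17, value 13+42+49=104
Best: $135.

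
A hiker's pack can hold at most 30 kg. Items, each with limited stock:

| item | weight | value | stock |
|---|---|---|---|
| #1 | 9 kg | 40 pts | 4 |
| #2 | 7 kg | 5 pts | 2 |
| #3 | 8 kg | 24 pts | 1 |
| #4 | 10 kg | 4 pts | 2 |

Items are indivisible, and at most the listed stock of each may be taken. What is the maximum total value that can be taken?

120 pts

Top feasible selections:
- 3×#1: weight 27, value 120
- 2×#1 + 1×#3: weight 26, value 104
- 2×#1 + 1×#2: weight 25, value 85
- 2×#1 + 1×#4: weight 28, value 84
Best: 120 pts.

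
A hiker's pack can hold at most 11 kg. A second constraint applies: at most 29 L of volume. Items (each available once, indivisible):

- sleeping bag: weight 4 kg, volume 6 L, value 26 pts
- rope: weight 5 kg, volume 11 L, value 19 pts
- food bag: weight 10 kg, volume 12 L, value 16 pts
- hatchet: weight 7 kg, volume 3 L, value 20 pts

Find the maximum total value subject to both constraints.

Feasible sets respecting both limits:
- sleeping bag+hatchet: weight 11, volume 9, value 46
- sleeping bag+rope: weight 9, volume 17, value 45
- sleeping bag: weight 4, volume 6, value 26
- hatchet: weight 7, volume 3, value 20
Best: 46 pts.

46 pts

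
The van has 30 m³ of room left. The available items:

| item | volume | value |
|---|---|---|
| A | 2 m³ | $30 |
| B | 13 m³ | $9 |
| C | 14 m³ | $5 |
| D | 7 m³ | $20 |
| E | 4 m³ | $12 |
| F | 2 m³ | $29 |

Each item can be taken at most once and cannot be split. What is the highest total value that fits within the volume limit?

Check high-value combinations within 30 m³:
- A+B+D+E+F: volume 2+13+7+4+2=28, value 30+9+20+12+29=100
- A+C+D+E+F: volume 2+14+7+4+2=29, value 30+5+20+12+29=96
- A+D+E+F: volume 2+7+4+2=15, value 30+20+12+29=91
Best: $100.

$100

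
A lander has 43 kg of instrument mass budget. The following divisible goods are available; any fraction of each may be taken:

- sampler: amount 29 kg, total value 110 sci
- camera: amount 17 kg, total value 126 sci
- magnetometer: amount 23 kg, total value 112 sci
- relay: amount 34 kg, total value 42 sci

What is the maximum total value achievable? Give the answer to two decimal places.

249.38

Take in order of value per unit:
- camera (126/17 per unit): all 17 → value 126, running total 126.00
- magnetometer (112/23 per unit): all 23 → value 112, running total 238.00
- sampler (110/29 per unit): 3 of 29 → value 3×110/29 = 11.3793, running total 249.38
Total 249.38.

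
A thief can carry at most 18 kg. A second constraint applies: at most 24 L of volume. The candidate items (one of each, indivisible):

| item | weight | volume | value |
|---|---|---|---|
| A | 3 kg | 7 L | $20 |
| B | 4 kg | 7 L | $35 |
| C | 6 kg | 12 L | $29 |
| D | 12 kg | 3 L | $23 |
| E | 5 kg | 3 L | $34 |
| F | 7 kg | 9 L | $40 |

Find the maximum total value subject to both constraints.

Feasible sets respecting both limits:
- B+E+F: weight 16, volume 19, value 109
- C+E+F: weight 18, volume 24, value 103
- B+C+E: weight 15, volume 22, value 98
- A+B+F: weight 14, volume 23, value 95
Best: $109.

$109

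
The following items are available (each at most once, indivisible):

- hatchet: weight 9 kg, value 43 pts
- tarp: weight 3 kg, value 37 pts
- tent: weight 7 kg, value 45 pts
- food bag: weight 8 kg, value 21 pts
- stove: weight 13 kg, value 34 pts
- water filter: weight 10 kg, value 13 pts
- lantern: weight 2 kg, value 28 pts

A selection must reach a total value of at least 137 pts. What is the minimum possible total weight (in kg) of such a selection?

Subsets with value ≥ 137, sorted by total weight:
- hatchet+tarp+tent+lantern: weight 21, value 153
- tarp+tent+stove+lantern: weight 25, value 144
- hatchet+tent+food bag+lantern: weight 26, value 137
- hatchet+tarp+tent+food bag: weight 27, value 146
Minimum weight: 21 kg.

21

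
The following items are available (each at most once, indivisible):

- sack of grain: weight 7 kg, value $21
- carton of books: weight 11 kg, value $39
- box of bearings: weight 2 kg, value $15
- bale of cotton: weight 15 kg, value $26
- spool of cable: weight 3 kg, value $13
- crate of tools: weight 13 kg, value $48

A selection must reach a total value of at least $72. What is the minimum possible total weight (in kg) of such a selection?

Subsets with value ≥ 72, sorted by total weight:
- box of bearings+spool of cable+crate of tools: weight 18, value 76
- sack of grain+carton of books+box of bearings: weight 20, value 75
- sack of grain+carton of books+spool of cable: weight 21, value 73
- sack of grain+box of bearings+crate of tools: weight 22, value 84
Minimum weight: 18 kg.

18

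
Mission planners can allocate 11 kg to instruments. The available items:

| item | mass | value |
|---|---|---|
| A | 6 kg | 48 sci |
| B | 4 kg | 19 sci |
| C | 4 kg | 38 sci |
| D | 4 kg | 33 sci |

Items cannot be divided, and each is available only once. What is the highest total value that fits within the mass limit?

Check high-value combinations within 11 kg:
- A+C: mass 6+4=10, value 48+38=86
- A+D: mass 6+4=10, value 48+33=81
- C+D: mass 4+4=8, value 38+33=71
- A+B: mass 6+4=10, value 48+19=67
- B+C: mass 4+4=8, value 19+38=57
Best: 86 sci.

86 sci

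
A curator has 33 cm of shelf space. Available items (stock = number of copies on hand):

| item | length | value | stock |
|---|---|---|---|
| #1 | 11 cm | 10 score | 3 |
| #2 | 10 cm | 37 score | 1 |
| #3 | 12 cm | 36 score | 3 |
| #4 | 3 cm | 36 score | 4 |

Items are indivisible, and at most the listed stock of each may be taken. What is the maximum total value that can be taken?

Top feasible selections:
- 1×#1 + 1×#2 + 4×#4: length 33, value 191
- 1×#2 + 4×#4: length 22, value 181
- 1×#2 + 1×#3 + 3×#4: length 31, value 181
- 1×#3 + 4×#4: length 24, value 180
Best: 191 score.

191 score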